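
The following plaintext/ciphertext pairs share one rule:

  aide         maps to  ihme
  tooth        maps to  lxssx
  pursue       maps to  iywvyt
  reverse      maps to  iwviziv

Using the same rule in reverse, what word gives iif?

The output letters match the input read backwards, each shifted +4: aide reversed is edia. Read the word backwards and shift each letter +4.
Undoing it on iif: shift back: i−4=e, i−4=e, f−4=b → eeb; then reverse → bee.

bee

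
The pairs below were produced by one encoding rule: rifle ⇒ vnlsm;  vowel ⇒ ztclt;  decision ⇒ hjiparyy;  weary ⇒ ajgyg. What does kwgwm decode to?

Letter i (0-indexed) is shifted by i+4, so successive shifts are 4, 5, 6, ….
Undoing it on kwgwm: k−4=g, w−5=r, g−6=a, w−7=p, m−8=e.

grape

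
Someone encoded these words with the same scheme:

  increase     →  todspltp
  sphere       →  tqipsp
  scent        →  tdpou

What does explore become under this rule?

Two shifts are in play — +11 for a/e/i/o/u, +1 for every other letter.
Applying it to explore: e(vowel)+11=p, x(cons)+1=y, p(cons)+1=q, l(cons)+1=m, o(vowel)+11=z, r(cons)+1=s, e(vowel)+11=p.

pyqmzsp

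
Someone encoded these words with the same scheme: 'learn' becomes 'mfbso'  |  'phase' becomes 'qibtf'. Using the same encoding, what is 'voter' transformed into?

wpufs

Compare letters: l→m is +1, e→f is +1, a→b is +1 — a constant shift. This is a Caesar cipher with shift 1.
On voter: v+1=w, o+1=p, t+1=u, e+1=f, r+1=s.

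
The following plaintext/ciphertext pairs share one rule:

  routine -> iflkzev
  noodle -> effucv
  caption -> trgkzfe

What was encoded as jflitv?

source

Compare letters: r→i is +17, o→f is +17, u→l is +17 — a constant shift. Every letter moves 17 places later in the alphabet, wrapping around z→a.
Reversing it on jflitv: j−17=s, f−17=o, l−17=u, i−17=r, t−17=c, v−17=e.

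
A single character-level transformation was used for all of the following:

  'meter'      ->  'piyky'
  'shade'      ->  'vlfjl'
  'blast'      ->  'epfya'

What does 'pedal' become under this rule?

siigs

In meter: m→p is +3, e→i is +4, t→y is +5, e→k is +6 — the shift increases by 1 each position. Each letter shifts forward by (position + 3), i.e. 3, 4, 5, … — the shift grows by one for each successive letter.
Applying it to pedal: p+3=s, e+4=i, d+5=i, a+6=g, l+7=s.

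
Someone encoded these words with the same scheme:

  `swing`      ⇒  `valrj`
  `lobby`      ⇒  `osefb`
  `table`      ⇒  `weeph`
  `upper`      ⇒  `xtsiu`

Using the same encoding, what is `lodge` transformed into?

osgkh

Shifts by position in swing: pos 0: s→v (+3), pos 1: w→a (+4), pos 2: i→l (+3), pos 3: n→r (+4) — repeating every 2. The shifts repeat in a cycle of length 2: positions 0,1,… shift by +3, +4, then the pattern repeats.
On lodge: l+3=o, o+4=s, d+3=g, g+4=k, e+3=h.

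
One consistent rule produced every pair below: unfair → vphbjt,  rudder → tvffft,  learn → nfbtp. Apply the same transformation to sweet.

uyffv

The shift depends on letter class: consonant n→p is +2, but vowel u→v is +1. Vowels shift forward by 1 and consonants shift forward by 2.
For sweet: s(cons)+2=u, w(cons)+2=y, e(vowel)+1=f, e(vowel)+1=f, t(cons)+2=v.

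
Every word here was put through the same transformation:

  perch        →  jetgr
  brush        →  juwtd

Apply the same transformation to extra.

Two steps: reverse the string, then apply a Caesar shift of +2.
Applying it to extra: reverse → artxe; then shift: a+2=c, r+2=t, t+2=v, x+2=z, e+2=g.

ctvzg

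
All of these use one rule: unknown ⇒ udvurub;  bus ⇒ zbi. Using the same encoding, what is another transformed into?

yloavuh

The output letters match the input read backwards, each shifted +7: unknown reversed is nwonknu. Read the word backwards and shift each letter +7.
On another: reverse → rehtona; then shift: r+7=y, e+7=l, h+7=o, t+7=a, o+7=v, n+7=u, a+7=h.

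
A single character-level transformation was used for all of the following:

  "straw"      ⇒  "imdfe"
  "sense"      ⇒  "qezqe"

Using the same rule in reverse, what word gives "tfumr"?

faith

Two steps: reverse the string, then apply a Caesar shift of +12.
Reversing it on tfumr: shift back: t−12=h, f−12=t, u−12=i, m−12=a, r−12=f → htiaf; then reverse → faith.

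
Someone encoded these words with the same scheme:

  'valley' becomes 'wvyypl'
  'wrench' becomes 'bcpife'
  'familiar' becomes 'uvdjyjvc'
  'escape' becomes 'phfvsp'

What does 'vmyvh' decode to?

Each letter's alphabet position (a=0..z=25) is mapped through 5·x+21 mod 26 — an affine cipher.
Decoding vmyvh: v(21)→21·(21−21)≡0=a; m(12)→21·(12−21)≡19=t; y(24)→21·(24−21)≡11=l; v(21)→21·(21−21)≡0=a; h(7)→21·(7−21)≡18=s (all mod 26).

atlas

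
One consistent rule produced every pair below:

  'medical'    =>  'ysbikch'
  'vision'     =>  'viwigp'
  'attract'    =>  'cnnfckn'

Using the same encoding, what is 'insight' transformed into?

m(12)→y(24) and e(4)→s(18) fit y≡17x+2 (mod 26); the inverse of 17 mod 26 is 23. This is an affine cipher: with a=0,…,z=25, each position x becomes (17x+2) mod 26.
On insight: i(8)→17·8+2≡8=i; n(13)→17·13+2≡15=p; s(18)→17·18+2≡22=w; i(8)→17·8+2≡8=i; g(6)→17·6+2≡0=a; h(7)→17·7+2≡17=r; t(19)→17·19+2≡13=n (all mod 26).

ipwiarn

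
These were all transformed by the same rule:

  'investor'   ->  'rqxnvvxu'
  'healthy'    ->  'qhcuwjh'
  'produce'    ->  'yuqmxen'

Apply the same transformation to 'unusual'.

dqwbxcu

Shifts by position in investor: pos 0: i→r (+9), pos 1: n→q (+3), pos 2: v→x (+2), pos 3: e→n (+9), pos 4: s→v (+3), pos 5: t→v (+2) — repeating every 3. The shifts repeat in a cycle of length 3: positions 0,1,… shift by +9, +3, +2, then the pattern repeats.
Applying it to unusual: u+9=d, n+3=q, u+2=w, s+9=b, u+3=x, a+2=c, l+9=u.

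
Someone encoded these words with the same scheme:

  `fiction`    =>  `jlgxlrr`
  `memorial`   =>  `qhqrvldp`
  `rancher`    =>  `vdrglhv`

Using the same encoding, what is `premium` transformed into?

tvhqlxq

The shift depends on letter class: consonant f→j is +4, but vowel i→l is +3. Vowels shift forward by 3 and consonants shift forward by 4.
Applying it to premium: p(cons)+4=t, r(cons)+4=v, e(vowel)+3=h, m(cons)+4=q, i(vowel)+3=l, u(vowel)+3=x, m(cons)+4=q.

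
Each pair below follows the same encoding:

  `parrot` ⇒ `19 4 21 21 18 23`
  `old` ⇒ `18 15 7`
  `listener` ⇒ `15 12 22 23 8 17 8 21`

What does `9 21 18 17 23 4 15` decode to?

p is letter #16 and maps to 19: an offset of 3. The number is (letter's place in the alphabet, a=1) + 3.
Reversing it on 9 21 18 17 23 4 15: 9→(9−3)÷1=6=f, 21→(21−3)÷1=18=r, 18→(18−3)÷1=15=o, 17→(17−3)÷1=14=n, 23→(23−3)÷1=20=t, 4→(4−3)÷1=1=a, 15→(15−3)÷1=12=l.

frontal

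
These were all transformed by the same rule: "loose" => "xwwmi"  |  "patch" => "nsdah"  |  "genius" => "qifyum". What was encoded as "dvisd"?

l(11)→x(23) and o(14)→w(22) fit y≡17x+18 (mod 26); the inverse of 17 mod 26 is 23. This is an affine cipher: with a=0,…,z=25, each position x becomes (17x+18) mod 26.
Reversing it on dvisd: d(3)→23·(3−18)≡19=t; v(21)→23·(21−18)≡17=r; i(8)→23·(8−18)≡4=e; s(18)→23·(18−18)≡0=a; d(3)→23·(3−18)≡19=t (all mod 26).

treat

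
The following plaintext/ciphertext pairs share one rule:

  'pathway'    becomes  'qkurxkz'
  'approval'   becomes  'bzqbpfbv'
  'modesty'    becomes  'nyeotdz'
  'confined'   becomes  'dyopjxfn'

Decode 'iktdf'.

haste

Shifts by position in pathway: pos 0: p→q (+1), pos 1: a→k (+10), pos 2: t→u (+1), pos 3: h→r (+10) — repeating every 2. It's a Vigenère-style cipher with numeric key [1,10]: position i shifts by key[i mod 2].
Decoding iktdf: i−1=h, k−10=a, t−1=s, d−10=t, f−1=e.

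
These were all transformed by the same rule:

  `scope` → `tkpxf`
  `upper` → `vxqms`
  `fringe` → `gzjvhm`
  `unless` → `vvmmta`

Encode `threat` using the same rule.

Shifts by position in scope: pos 0: s→t (+1), pos 1: c→k (+8), pos 2: o→p (+1), pos 3: p→x (+8) — repeating every 2. A repeating key of period 2 is used — shifts +1, +8 over and over.
For threat: t+1=u, h+8=p, r+1=s, e+8=m, a+1=b, t+8=b.

upsmbb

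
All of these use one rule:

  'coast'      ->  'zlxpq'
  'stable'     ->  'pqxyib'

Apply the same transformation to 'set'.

pbq

Compare letters: c→z is +23, o→l is +23, a→x is +23 — a constant shift. It's a constant shift of +23 (ROT23).
On set: s+23=p, e+23=b, t+23=q.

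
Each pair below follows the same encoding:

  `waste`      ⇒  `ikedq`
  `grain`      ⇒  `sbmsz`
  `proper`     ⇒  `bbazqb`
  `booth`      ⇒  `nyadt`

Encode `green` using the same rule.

Shifts by position in waste: pos 0: w→i (+12), pos 1: a→k (+10), pos 2: s→e (+12), pos 3: t→d (+10) — repeating every 2. It's a Vigenère-style cipher with numeric key [12,10]: position i shifts by key[i mod 2].
For green: g+12=s, r+10=b, e+12=q, e+10=o, n+12=z.

sbqoz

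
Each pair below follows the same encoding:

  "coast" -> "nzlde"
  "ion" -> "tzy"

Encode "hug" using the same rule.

sfr

Compare letters: c→n is +11, o→z is +11, a→l is +11 — a constant shift. Every letter moves 11 places later in the alphabet, wrapping around z→a.
On hug: h+11=s, u+11=f, g+11=r.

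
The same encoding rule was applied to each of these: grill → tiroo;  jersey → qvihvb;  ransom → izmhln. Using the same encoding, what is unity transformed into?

Each pair mirrors across the alphabet (g↔t, r↔i, i↔r): positions sum to 25. Each letter is replaced by its mirror in the alphabet: a↔z, b↔y, c↔x, and so on (the Atbash cipher).
For unity: u↔f, n↔m, i↔r, t↔g, y↔b.

fmrgb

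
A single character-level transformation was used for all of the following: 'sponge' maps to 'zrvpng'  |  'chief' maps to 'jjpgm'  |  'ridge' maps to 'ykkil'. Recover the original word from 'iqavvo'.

Shifts by position in sponge: pos 0: s→z (+7), pos 1: p→r (+2), pos 2: o→v (+7), pos 3: n→p (+2) — repeating every 2. It's a Vigenère-style cipher with numeric key [7,2]: position i shifts by key[i mod 2].
Reversing it on iqavvo: i−7=b, q−2=o, a−7=t, v−2=t, v−7=o, o−2=m.

bottom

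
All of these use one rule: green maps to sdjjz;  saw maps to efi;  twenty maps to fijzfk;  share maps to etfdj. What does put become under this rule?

The shift depends on letter class: consonant g→s is +12, but vowel e→j is +5. The rule splits by letter class: vowels +5, consonants +12.
Applying it to put: p(cons)+12=b, u(vowel)+5=z, t(cons)+12=f.

bzf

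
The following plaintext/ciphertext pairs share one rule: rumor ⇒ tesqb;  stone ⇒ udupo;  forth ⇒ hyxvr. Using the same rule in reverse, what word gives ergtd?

chart

A repeating key of period 3 is used — shifts +2, +10, +6 over and over.
Decoding ergtd: e−2=c, r−10=h, g−6=a, t−2=r, d−10=t.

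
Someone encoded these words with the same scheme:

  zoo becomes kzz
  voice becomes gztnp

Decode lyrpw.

Compare letters: z→k is +11, o→z is +11, o→z is +11 — a constant shift. This is a Caesar cipher with shift 11.
Undoing it on lyrpw: l−11=a, y−11=n, r−11=g, p−11=e, w−11=l.

angel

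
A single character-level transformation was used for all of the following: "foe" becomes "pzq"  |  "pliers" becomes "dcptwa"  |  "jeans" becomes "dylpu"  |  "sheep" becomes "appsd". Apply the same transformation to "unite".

petyf

Read the word backwards and shift each letter +11.
Applying it to unite: reverse → etinu; then shift: e+11=p, t+11=e, i+11=t, n+11=y, u+11=f.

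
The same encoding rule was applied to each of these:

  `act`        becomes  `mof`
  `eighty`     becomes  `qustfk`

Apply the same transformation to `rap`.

Each letter is shifted forward by 12 in the alphabet (a Caesar shift of +12).
On rap: r+12=d, a+12=m, p+12=b.

dmb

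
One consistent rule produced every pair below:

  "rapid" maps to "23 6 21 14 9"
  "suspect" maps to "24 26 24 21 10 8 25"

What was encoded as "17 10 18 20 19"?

Letters become their 1-based position plus 5 (so a→6, b→7, …).
Undoing it on 17 10 18 20 19: 17→(17−5)÷1=12=l, 10→(10−5)÷1=5=e, 18→(18−5)÷1=13=m, 20→(20−5)÷1=15=o, 19→(19−5)÷1=14=n.

lemon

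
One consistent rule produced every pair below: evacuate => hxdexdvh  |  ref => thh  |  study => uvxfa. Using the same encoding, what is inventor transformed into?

lpxhpvrt

The shift depends on letter class: consonant v→x is +2, but vowel e→h is +3. Two shifts are in play — +3 for a/e/i/o/u, +2 for every other letter.
On inventor: i(vowel)+3=l, n(cons)+2=p, v(cons)+2=x, e(vowel)+3=h, n(cons)+2=p, t(cons)+2=v, o(vowel)+3=r, r(cons)+2=t.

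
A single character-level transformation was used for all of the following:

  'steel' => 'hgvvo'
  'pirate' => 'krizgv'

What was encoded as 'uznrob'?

family

Each pair mirrors across the alphabet (s↔h, t↔g, e↔v): positions sum to 25. Each letter is replaced by its mirror in the alphabet: a↔z, b↔y, c↔x, and so on (the Atbash cipher).
Reversing it on uznrob: u↔f, z↔a, n↔m, r↔i, o↔l, b↔y.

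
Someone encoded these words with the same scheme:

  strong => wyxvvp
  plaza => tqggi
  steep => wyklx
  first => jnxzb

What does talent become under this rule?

Each letter shifts forward by (position + 4), i.e. 4, 5, 6, … — the shift grows by one for each successive letter.
Applying it to talent: t+4=x, a+5=f, l+6=r, e+7=l, n+8=v, t+9=c.

xfrlvc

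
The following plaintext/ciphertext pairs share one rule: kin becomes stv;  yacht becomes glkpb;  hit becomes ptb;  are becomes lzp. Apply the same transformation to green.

The shift depends on letter class: consonant k→s is +8, but vowel i→t is +11. Two shifts are in play — +11 for a/e/i/o/u, +8 for every other letter.
On green: g(cons)+8=o, r(cons)+8=z, e(vowel)+11=p, e(vowel)+11=p, n(cons)+8=v.

ozppv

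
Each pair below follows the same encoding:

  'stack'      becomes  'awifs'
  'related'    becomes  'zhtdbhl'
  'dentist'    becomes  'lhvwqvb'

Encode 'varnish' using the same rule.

ddzqqvp

Shifts by position in stack: pos 0: s→a (+8), pos 1: t→w (+3), pos 2: a→i (+8), pos 3: c→f (+3) — repeating every 2. A repeating key of period 2 is used — shifts +8, +3 over and over.
For varnish: v+8=d, a+3=d, r+8=z, n+3=q, i+8=q, s+3=v, h+8=p.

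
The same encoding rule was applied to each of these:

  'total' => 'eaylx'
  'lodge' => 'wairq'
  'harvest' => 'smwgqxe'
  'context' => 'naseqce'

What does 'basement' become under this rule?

mmxpyjyf

Shifts by position in total: pos 0: t→e (+11), pos 1: o→a (+12), pos 2: t→y (+5), pos 3: a→l (+11), pos 4: l→x (+12) — repeating every 3. The shifts repeat in a cycle of length 3: positions 0,1,… shift by +11, +12, +5, then the pattern repeats.
On basement: b+11=m, a+12=m, s+5=x, e+11=p, m+12=y, e+5=j, n+11=y, t+12=f.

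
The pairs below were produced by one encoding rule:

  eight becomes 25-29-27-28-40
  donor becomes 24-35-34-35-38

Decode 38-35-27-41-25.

rogue

e is letter #5 and maps to 25: an offset of 20. The number is (letter's place in the alphabet, a=1) + 20.
Undoing it on 38-35-27-41-25: 38→(38−20)÷1=18=r, 35→(35−20)÷1=15=o, 27→(27−20)÷1=7=g, 41→(41−20)÷1=21=u, 25→(25−20)÷1=5=e.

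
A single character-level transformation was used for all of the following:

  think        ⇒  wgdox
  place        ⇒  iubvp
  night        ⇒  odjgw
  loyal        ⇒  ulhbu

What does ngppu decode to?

wheel

t(19)→w(22) and h(7)→g(6) fit y≡23x+1 (mod 26); the inverse of 23 mod 26 is 17. This is an affine cipher: with a=0,…,z=25, each position x becomes (23x+1) mod 26.
Reversing it on ngppu: n(13)→17·(13−1)≡22=w; g(6)→17·(6−1)≡7=h; p(15)→17·(15−1)≡4=e; p(15)→17·(15−1)≡4=e; u(20)→17·(20−1)≡11=l (all mod 26).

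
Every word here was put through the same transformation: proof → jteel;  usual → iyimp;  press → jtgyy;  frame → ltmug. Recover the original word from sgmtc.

Treating letters as 0–25, the rule is x ↦ 5x + 12 (mod 26).
Undoing it on sgmtc: s(18)→21·(18−12)≡22=w; g(6)→21·(6−12)≡4=e; m(12)→21·(12−12)≡0=a; t(19)→21·(19−12)≡17=r; c(2)→21·(2−12)≡24=y (all mod 26).

weary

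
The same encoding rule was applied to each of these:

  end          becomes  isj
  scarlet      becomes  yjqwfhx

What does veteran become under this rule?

sfwjyja

The output letters match the input read backwards, each shifted +5: end reversed is dne. The word is reversed, then every letter is shifted forward by 5.
For veteran: reverse → naretev; then shift: n+5=s, a+5=f, r+5=w, e+5=j, t+5=y, e+5=j, v+5=a.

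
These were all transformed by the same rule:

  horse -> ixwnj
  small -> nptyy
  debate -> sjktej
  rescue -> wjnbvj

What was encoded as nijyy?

shell

This is an affine cipher: with a=0,…,z=25, each position x becomes (17x+19) mod 26.
Decoding nijyy: n(13)→23·(13−19)≡18=s; i(8)→23·(8−19)≡7=h; j(9)→23·(9−19)≡4=e; y(24)→23·(24−19)≡11=l; y(24)→23·(24−19)≡11=l (all mod 26).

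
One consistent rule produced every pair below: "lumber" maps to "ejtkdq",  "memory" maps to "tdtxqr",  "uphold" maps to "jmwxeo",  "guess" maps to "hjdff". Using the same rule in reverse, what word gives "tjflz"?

music

l(11)→e(4) and u(20)→j(9) fit y≡15x+21 (mod 26); the inverse of 15 mod 26 is 7. Treating letters as 0–25, the rule is x ↦ 15x + 21 (mod 26).
Reversing it on tjflz: t(19)→7·(19−21)≡12=m; j(9)→7·(9−21)≡20=u; f(5)→7·(5−21)≡18=s; l(11)→7·(11−21)≡8=i; z(25)→7·(25−21)≡2=c (all mod 26).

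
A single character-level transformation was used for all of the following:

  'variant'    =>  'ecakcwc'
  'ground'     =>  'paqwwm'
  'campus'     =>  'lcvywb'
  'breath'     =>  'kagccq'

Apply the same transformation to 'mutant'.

vwccwc

The rule splits by letter class: vowels +2, consonants +9.
For mutant: m(cons)+9=v, u(vowel)+2=w, t(cons)+9=c, a(vowel)+2=c, n(cons)+9=w, t(cons)+9=c.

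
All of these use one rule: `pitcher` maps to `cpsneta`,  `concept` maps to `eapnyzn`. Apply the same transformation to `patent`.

eypela

The output letters match the input read backwards, each shifted +11: pitcher reversed is rehctip. The word is reversed, then every letter is shifted forward by 11.
For patent: reverse → tnetap; then shift: t+11=e, n+11=y, e+11=p, t+11=e, a+11=l, p+11=a.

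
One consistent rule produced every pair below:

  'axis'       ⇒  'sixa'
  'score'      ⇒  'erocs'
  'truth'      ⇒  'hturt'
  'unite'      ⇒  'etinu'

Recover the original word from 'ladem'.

The output letters match the input read backwards: axis reversed is sixa. The word is simply reversed.
Reversing it on ladem: then reverse → medal.

medal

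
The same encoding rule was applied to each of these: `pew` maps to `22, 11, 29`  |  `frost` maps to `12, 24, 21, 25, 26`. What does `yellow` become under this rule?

31, 11, 18, 18, 21, 29

p is letter #16 and maps to 22: an offset of 6. The number is (letter's place in the alphabet, a=1) + 6.
On yellow: y=25→31, e=5→11, l=12→18, l=12→18, o=15→21, w=23→29.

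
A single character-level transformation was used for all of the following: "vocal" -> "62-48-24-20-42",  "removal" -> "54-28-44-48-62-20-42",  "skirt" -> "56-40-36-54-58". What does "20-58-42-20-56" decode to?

The formula is n = 2×(alphabet index, a=1) + 18.
Undoing it on 20-58-42-20-56: 20→(20−18)÷2=1=a, 58→(58−18)÷2=20=t, 42→(42−18)÷2=12=l, 20→(20−18)÷2=1=a, 56→(56−18)÷2=19=s.

atlas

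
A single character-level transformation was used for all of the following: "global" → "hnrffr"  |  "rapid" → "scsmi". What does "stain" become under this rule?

tvdms

Each letter shifts forward by (position + 1), i.e. 1, 2, 3, … — the shift grows by one for each successive letter.
On stain: s+1=t, t+2=v, a+3=d, i+4=m, n+5=s.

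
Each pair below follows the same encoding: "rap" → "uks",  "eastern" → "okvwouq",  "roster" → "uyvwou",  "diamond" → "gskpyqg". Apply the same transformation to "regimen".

The shift depends on letter class: consonant r→u is +3, but vowel a→k is +10. Vowels shift forward by 10 and consonants shift forward by 3.
For regimen: r(cons)+3=u, e(vowel)+10=o, g(cons)+3=j, i(vowel)+10=s, m(cons)+3=p, e(vowel)+10=o, n(cons)+3=q.

uojspoq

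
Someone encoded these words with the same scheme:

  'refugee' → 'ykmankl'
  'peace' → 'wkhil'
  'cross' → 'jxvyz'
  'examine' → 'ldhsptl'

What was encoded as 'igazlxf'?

Shifts by position in refugee: pos 0: r→y (+7), pos 1: e→k (+6), pos 2: f→m (+7), pos 3: u→a (+6) — repeating every 2. A repeating key of period 2 is used — shifts +7, +6 over and over.
Decoding igazlxf: i−7=b, g−6=a, a−7=t, z−6=t, l−7=e, x−6=r, f−7=y.

battery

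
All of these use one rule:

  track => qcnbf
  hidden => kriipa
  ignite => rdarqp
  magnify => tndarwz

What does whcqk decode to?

Treating letters as 0–25, the rule is x ↦ 7x + 13 (mod 26).
Reversing it on whcqk: w(22)→15·(22−13)≡5=f; h(7)→15·(7−13)≡14=o; c(2)→15·(2−13)≡17=r; q(16)→15·(16−13)≡19=t; k(10)→15·(10−13)≡7=h (all mod 26).

forth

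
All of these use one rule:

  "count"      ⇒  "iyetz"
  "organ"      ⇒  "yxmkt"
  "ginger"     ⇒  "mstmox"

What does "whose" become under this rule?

cnyyo

The shift depends on letter class: consonant c→i is +6, but vowel o→y is +10. The rule splits by letter class: vowels +10, consonants +6.
On whose: w(cons)+6=c, h(cons)+6=n, o(vowel)+10=y, s(cons)+6=y, e(vowel)+10=o.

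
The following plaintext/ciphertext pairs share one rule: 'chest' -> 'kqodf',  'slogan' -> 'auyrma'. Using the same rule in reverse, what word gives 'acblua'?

strain

The shift increases by 1 at each position, starting from +8: 8, 9, 10, ….
Decoding acblua: a−8=s, c−9=t, b−10=r, l−11=a, u−12=i, a−13=n.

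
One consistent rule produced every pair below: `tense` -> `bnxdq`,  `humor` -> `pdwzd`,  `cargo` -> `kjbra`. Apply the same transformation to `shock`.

In tense: t→b is +8, e→n is +9, n→x is +10, s→d is +11 — the shift increases by 1 each position. Letter i (0-indexed) is shifted by i+8, so successive shifts are 8, 9, 10, ….
For shock: s+8=a, h+9=q, o+10=y, c+11=n, k+12=w.

aqynw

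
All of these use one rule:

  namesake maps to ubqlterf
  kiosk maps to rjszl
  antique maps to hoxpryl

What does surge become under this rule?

A repeating key of period 3 is used — shifts +7, +1, +4 over and over.
On surge: s+7=z, u+1=v, r+4=v, g+7=n, e+1=f.

zvvnf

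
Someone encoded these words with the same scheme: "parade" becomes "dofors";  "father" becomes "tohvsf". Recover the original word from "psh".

This is a Caesar cipher with shift 14.
Reversing it on psh: p−14=b, s−14=e, h−14=t.

bet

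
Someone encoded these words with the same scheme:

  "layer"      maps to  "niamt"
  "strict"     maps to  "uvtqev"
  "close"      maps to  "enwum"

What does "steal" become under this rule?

uvmin

The shift depends on letter class: consonant l→n is +2, but vowel a→i is +8. Two shifts are in play — +8 for a/e/i/o/u, +2 for every other letter.
Applying it to steal: s(cons)+2=u, t(cons)+2=v, e(vowel)+8=m, a(vowel)+8=i, l(cons)+2=n.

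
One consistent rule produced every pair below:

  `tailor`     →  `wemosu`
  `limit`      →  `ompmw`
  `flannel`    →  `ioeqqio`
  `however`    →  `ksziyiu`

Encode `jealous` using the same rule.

The shift depends on letter class: consonant t→w is +3, but vowel a→e is +4. Two shifts are in play — +4 for a/e/i/o/u, +3 for every other letter.
On jealous: j(cons)+3=m, e(vowel)+4=i, a(vowel)+4=e, l(cons)+3=o, o(vowel)+4=s, u(vowel)+4=y, s(cons)+3=v.

mieosyv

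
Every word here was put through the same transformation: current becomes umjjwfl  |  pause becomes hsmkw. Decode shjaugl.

apricot

Compare letters: c→u is +18, u→m is +18, r→j is +18 — a constant shift. Each letter is shifted forward by 18 in the alphabet (a Caesar shift of +18).
Undoing it on shjaugl: s−18=a, h−18=p, j−18=r, a−18=i, u−18=c, g−18=o, l−18=t.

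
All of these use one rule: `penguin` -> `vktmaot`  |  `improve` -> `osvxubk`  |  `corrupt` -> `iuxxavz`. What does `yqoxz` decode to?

Compare letters: p→v is +6, e→k is +6, n→t is +6 — a constant shift. Every letter moves 6 places later in the alphabet, wrapping around z→a.
Reversing it on yqoxz: y−6=s, q−6=k, o−6=i, x−6=r, z−6=t.

skirt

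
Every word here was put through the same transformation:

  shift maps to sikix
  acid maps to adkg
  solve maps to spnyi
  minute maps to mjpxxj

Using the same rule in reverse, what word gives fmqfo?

In shift: s→s is +0, h→i is +1, i→k is +2, f→i is +3 — the shift increases by 1 each position. Letter i (0-indexed) is shifted by i+0, so successive shifts are 0, 1, 2, ….
Undoing it on fmqfo: f−0=f, m−1=l, q−2=o, f−3=c, o−4=k.

flock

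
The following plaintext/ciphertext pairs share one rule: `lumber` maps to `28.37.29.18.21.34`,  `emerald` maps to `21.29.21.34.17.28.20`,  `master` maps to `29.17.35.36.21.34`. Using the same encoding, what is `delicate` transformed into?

20.21.28.25.19.17.36.21

l is letter #12 and maps to 28: an offset of 16. Each letter is replaced by its alphabet position (a=1..z=26) + 16.
On delicate: d=4→20, e=5→21, l=12→28, i=9→25, c=3→19, a=1→17, t=20→36, e=5→21.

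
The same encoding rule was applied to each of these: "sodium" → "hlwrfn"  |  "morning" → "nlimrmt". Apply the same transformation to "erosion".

Each pair mirrors across the alphabet (s↔h, o↔l, d↔w): positions sum to 25. Each letter is replaced by its mirror in the alphabet: a↔z, b↔y, c↔x, and so on (the Atbash cipher).
On erosion: e↔v, r↔i, o↔l, s↔h, i↔r, o↔l, n↔m.

vilhrlm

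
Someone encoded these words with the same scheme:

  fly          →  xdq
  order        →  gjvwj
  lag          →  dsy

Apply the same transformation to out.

Compare letters: f→x is +18, l→d is +18, y→q is +18 — a constant shift. Every letter moves 18 places later in the alphabet, wrapping around z→a.
Applying it to out: o+18=g, u+18=m, t+18=l.

gml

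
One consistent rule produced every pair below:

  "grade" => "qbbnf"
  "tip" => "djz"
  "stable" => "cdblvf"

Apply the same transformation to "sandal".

cbxnbv

The shift depends on letter class: consonant g→q is +10, but vowel a→b is +1. The rule splits by letter class: vowels +1, consonants +10.
Applying it to sandal: s(cons)+10=c, a(vowel)+1=b, n(cons)+10=x, d(cons)+10=n, a(vowel)+1=b, l(cons)+10=v.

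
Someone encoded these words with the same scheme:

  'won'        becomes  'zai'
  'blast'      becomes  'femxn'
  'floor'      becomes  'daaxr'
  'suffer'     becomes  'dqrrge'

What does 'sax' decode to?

log

Two steps: reverse the string, then apply a Caesar shift of +12.
Undoing it on sax: shift back: s−12=g, a−12=o, x−12=l → gol; then reverse → log.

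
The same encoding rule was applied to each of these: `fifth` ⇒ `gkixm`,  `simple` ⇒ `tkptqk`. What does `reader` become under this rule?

In fifth: f→g is +1, i→k is +2, f→i is +3, t→x is +4 — the shift increases by 1 each position. Letter i (0-indexed) is shifted by i+1, so successive shifts are 1, 2, 3, ….
Applying it to reader: r+1=s, e+2=g, a+3=d, d+4=h, e+5=j, r+6=x.

sgdhjx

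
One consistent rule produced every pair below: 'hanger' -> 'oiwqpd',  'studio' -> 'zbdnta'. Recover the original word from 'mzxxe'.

front

The shift increases by 1 at each position, starting from +7: 7, 8, 9, ….
Undoing it on mzxxe: m−7=f, z−8=r, x−9=o, x−10=n, e−11=t.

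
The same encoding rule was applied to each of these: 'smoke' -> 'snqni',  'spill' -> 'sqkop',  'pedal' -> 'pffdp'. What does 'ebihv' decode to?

eager

In smoke: s→s is +0, m→n is +1, o→q is +2, k→n is +3 — the shift increases by 1 each position. Letter i (0-indexed) is shifted by i+0, so successive shifts are 0, 1, 2, ….
Reversing it on ebihv: e−0=e, b−1=a, i−2=g, h−3=e, v−4=r.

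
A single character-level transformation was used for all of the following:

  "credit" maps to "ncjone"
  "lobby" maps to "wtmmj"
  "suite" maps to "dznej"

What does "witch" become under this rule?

hnens

The shift depends on letter class: consonant c→n is +11, but vowel e→j is +5. The rule splits by letter class: vowels +5, consonants +11.
Applying it to witch: w(cons)+11=h, i(vowel)+5=n, t(cons)+11=e, c(cons)+11=n, h(cons)+11=s.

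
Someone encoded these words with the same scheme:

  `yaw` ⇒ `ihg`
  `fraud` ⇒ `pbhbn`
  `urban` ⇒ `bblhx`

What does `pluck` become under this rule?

The shift depends on letter class: consonant y→i is +10, but vowel a→h is +7. Two shifts are in play — +7 for a/e/i/o/u, +10 for every other letter.
Applying it to pluck: p(cons)+10=z, l(cons)+10=v, u(vowel)+7=b, c(cons)+10=m, k(cons)+10=u.

zvbmu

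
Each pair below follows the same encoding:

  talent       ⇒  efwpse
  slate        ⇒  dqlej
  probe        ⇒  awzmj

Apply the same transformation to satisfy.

dfetxqj

Shifts by position in talent: pos 0: t→e (+11), pos 1: a→f (+5), pos 2: l→w (+11), pos 3: e→p (+11), pos 4: n→s (+5), pos 5: t→e (+11) — repeating every 3. The shifts repeat in a cycle of length 3: positions 0,1,… shift by +11, +5, +11, then the pattern repeats.
Applying it to satisfy: s+11=d, a+5=f, t+11=e, i+11=t, s+5=x, f+11=q, y+11=j.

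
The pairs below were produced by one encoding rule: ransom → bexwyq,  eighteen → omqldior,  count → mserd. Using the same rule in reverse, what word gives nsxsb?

Shifts by position in ransom: pos 0: r→b (+10), pos 1: a→e (+4), pos 2: n→x (+10), pos 3: s→w (+4) — repeating every 2. A repeating key of period 2 is used — shifts +10, +4 over and over.
Decoding nsxsb: n−10=d, s−4=o, x−10=n, s−4=o, b−10=r.

donor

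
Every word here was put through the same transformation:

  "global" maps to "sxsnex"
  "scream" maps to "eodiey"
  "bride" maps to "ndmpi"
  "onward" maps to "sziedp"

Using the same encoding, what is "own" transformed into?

siz

Vowels shift forward by 4 and consonants shift forward by 12.
On own: o(vowel)+4=s, w(cons)+12=i, n(cons)+12=z.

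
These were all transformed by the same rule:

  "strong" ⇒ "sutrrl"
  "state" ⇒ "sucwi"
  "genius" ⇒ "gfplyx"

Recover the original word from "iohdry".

infant

In strong: s→s is +0, t→u is +1, r→t is +2, o→r is +3 — the shift increases by 1 each position. The shift increases by 1 at each position, starting from +0: 0, 1, 2, ….
Reversing it on iohdry: i−0=i, o−1=n, h−2=f, d−3=a, r−4=n, y−5=t.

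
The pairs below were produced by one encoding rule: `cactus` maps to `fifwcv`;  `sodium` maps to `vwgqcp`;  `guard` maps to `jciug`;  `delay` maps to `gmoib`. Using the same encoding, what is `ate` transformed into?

The shift depends on letter class: consonant c→f is +3, but vowel a→i is +8. Two shifts are in play — +8 for a/e/i/o/u, +3 for every other letter.
Applying it to ate: a(vowel)+8=i, t(cons)+3=w, e(vowel)+8=m.

iwm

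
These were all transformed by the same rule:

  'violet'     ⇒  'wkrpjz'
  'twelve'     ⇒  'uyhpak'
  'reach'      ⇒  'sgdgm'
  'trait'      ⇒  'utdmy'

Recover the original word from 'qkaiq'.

pixel

Letter i (0-indexed) is shifted by i+1, so successive shifts are 1, 2, 3, ….
Decoding qkaiq: q−1=p, k−2=i, a−3=x, i−4=e, q−5=l.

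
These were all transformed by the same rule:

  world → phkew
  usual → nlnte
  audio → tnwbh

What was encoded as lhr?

Compare letters: w→p is +19, o→h is +19, r→k is +19 — a constant shift. Every letter moves 19 places later in the alphabet, wrapping around z→a.
Decoding lhr: l−19=s, h−19=o, r−19=y.

soy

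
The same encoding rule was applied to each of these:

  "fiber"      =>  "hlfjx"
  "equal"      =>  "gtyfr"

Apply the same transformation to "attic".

In fiber: f→h is +2, i→l is +3, b→f is +4, e→j is +5 — the shift increases by 1 each position. Each letter shifts forward by (position + 2), i.e. 2, 3, 4, … — the shift grows by one for each successive letter.
On attic: a+2=c, t+3=w, t+4=x, i+5=n, c+6=i.

cwxni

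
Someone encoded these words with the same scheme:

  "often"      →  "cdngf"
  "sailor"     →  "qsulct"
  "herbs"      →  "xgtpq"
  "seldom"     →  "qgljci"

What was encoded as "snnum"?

attic

Each letter's alphabet position (a=0..z=25) is mapped through 23·x+18 mod 26 — an affine cipher.
Reversing it on snnum: s(18)→17·(18−18)≡0=a; n(13)→17·(13−18)≡19=t; n(13)→17·(13−18)≡19=t; u(20)→17·(20−18)≡8=i; m(12)→17·(12−18)≡2=c (all mod 26).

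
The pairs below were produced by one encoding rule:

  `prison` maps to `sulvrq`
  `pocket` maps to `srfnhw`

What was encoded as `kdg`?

had

Compare letters: p→s is +3, r→u is +3, i→l is +3 — a constant shift. This is a Caesar cipher with shift 3.
Undoing it on kdg: k−3=h, d−3=a, g−3=d.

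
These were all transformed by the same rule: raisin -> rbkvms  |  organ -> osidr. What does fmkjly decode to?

Each letter shifts forward by its position index (0, 1, 2, …) — the shift grows by one for each successive letter.
Undoing it on fmkjly: f−0=f, m−1=l, k−2=i, j−3=g, l−4=h, y−5=t.

flight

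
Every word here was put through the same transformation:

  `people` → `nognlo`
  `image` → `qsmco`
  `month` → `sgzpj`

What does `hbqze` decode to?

drink

p(15)→n(13) and e(4)→o(14) fit y≡7x+12 (mod 26); the inverse of 7 mod 26 is 15. Each letter's alphabet position (a=0..z=25) is mapped through 7·x+12 mod 26 — an affine cipher.
Undoing it on hbqze: h(7)→15·(7−12)≡3=d; b(1)→15·(1−12)≡17=r; q(16)→15·(16−12)≡8=i; z(25)→15·(25−12)≡13=n; e(4)→15·(4−12)≡10=k (all mod 26).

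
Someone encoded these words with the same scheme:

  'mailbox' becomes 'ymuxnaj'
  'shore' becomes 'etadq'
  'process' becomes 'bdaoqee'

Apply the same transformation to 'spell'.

Compare letters: m→y is +12, a→m is +12, i→u is +12 — a constant shift. Every letter moves 12 places later in the alphabet, wrapping around z→a.
Applying it to spell: s+12=e, p+12=b, e+12=q, l+12=x, l+12=x.

ebqxx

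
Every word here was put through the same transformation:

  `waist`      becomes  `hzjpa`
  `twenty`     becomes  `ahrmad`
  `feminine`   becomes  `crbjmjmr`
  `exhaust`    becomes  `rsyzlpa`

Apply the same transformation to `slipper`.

pqjiire

Each letter's alphabet position (a=0..z=25) is mapped through 11·x+25 mod 26 — an affine cipher.
For slipper: s(18)→11·18+25≡15=p; l(11)→11·11+25≡16=q; i(8)→11·8+25≡9=j; p(15)→11·15+25≡8=i; p(15)→11·15+25≡8=i; e(4)→11·4+25≡17=r; r(17)→11·17+25≡4=e (all mod 26).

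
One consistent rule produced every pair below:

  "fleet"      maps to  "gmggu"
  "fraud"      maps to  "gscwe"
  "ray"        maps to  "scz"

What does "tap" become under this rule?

ucq

The shift depends on letter class: consonant f→g is +1, but vowel e→g is +2. Vowels shift forward by 2 and consonants shift forward by 1.
On tap: t(cons)+1=u, a(vowel)+2=c, p(cons)+1=q.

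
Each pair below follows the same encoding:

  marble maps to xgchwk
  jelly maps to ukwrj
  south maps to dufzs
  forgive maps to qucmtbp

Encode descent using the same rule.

Shifts by position in marble: pos 0: m→x (+11), pos 1: a→g (+6), pos 2: r→c (+11), pos 3: b→h (+6) — repeating every 2. The shifts repeat in a cycle of length 2: positions 0,1,… shift by +11, +6, then the pattern repeats.
On descent: d+11=o, e+6=k, s+11=d, c+6=i, e+11=p, n+6=t, t+11=e.

okdipte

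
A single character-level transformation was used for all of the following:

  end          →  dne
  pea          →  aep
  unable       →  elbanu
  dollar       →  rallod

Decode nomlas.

It's just the letters in reverse order.
Undoing it on nomlas: then reverse → salmon.

salmon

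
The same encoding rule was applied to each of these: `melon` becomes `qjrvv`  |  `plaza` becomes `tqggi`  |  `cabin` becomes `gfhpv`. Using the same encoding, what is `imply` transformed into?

mrvsg

Each letter shifts forward by (position + 4), i.e. 4, 5, 6, … — the shift grows by one for each successive letter.
On imply: i+4=m, m+5=r, p+6=v, l+7=s, y+8=g.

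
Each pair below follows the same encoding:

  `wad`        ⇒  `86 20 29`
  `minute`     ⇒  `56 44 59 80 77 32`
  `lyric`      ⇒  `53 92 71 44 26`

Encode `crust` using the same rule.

26 71 80 74 77

The formula is n = 3×(alphabet index, a=1) + 17.
On crust: c=3→26, r=18→71, u=21→80, s=19→74, t=20→77.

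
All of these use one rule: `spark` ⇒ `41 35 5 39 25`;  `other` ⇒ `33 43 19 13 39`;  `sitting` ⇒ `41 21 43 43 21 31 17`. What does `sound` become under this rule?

41 33 45 31 11

s(#19)→41 and p(#16)→35: differences scale by 2, so n = 2·pos + 3. With a=1..z=26, the number is 2·pos + 3.
On sound: s=19→41, o=15→33, u=21→45, n=14→31, d=4→11.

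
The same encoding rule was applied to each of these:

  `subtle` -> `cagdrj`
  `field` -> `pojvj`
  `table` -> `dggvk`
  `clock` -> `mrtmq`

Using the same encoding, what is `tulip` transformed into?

Shifts by position in subtle: pos 0: s→c (+10), pos 1: u→a (+6), pos 2: b→g (+5), pos 3: t→d (+10), pos 4: l→r (+6), pos 5: e→j (+5) — repeating every 3. The shifts repeat in a cycle of length 3: positions 0,1,… shift by +10, +6, +5, then the pattern repeats.
For tulip: t+10=d, u+6=a, l+5=q, i+10=s, p+6=v.

daqsv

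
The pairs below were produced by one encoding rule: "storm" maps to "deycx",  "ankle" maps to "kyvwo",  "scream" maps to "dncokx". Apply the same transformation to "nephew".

yoasoh

Two shifts are in play — +10 for a/e/i/o/u, +11 for every other letter.
Applying it to nephew: n(cons)+11=y, e(vowel)+10=o, p(cons)+11=a, h(cons)+11=s, e(vowel)+10=o, w(cons)+11=h.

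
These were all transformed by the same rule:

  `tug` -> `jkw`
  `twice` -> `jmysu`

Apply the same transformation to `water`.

mqjuh

Each letter is shifted forward by 16 in the alphabet (a Caesar shift of +16).
Applying it to water: w+16=m, a+16=q, t+16=j, e+16=u, r+16=h.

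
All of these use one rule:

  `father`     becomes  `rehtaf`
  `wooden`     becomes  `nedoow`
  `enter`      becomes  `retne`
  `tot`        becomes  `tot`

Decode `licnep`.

pencil

The output letters match the input read backwards: father reversed is rehtaf. The word is simply reversed.
Decoding licnep: then reverse → pencil.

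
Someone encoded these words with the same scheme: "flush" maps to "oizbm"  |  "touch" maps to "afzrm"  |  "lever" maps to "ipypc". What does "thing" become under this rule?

amlgn

Treating letters as 0–25, the rule is x ↦ 25x + 19 (mod 26).
Applying it to thing: t(19)→25·19+19≡0=a; h(7)→25·7+19≡12=m; i(8)→25·8+19≡11=l; n(13)→25·13+19≡6=g; g(6)→25·6+19≡13=n (all mod 26).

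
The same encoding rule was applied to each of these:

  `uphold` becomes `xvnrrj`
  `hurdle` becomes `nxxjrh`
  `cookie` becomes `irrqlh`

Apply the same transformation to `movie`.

srblh

The shift depends on letter class: consonant p→v is +6, but vowel u→x is +3. The rule splits by letter class: vowels +3, consonants +6.
On movie: m(cons)+6=s, o(vowel)+3=r, v(cons)+6=b, i(vowel)+3=l, e(vowel)+3=h.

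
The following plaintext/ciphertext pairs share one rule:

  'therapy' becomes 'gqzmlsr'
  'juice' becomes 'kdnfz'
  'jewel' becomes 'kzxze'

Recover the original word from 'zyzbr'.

t(19)→g(6) and h(7)→q(16) fit y≡23x+11 (mod 26); the inverse of 23 mod 26 is 17. This is an affine cipher: with a=0,…,z=25, each position x becomes (23x+11) mod 26.
Reversing it on zyzbr: z(25)→17·(25−11)≡4=e; y(24)→17·(24−11)≡13=n; z(25)→17·(25−11)≡4=e; b(1)→17·(1−11)≡12=m; r(17)→17·(17−11)≡24=y (all mod 26).

enemy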